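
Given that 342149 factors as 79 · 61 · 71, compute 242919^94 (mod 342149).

154928

Mod 79: 242919 ≡ 73; by Fermat, exponent reduces to 94 mod 78 = 16; 73^16 ≡ 9 (mod 79).
Mod 61: 242919 ≡ 17; by Fermat, exponent reduces to 94 mod 60 = 34; 17^34 ≡ 49 (mod 61).
Mod 71: 242919 ≡ 28; by Fermat, exponent reduces to 94 mod 70 = 24; 28^24 ≡ 6 (mod 71).
Combine by CRT: x ≡ 9 (mod 79), x ≡ 49 (mod 61), x ≡ 6 (mod 71) ⇒ x ≡ 154928 (mod 342149).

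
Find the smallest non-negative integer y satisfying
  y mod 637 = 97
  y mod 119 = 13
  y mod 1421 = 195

85455

Combine the congruences pairwise.
gcd(637, 119) = 7 and 7 | (13 − 97), so the pair is consistent; merging gives y ≡ 9652 (mod 10829), where 10829 = lcm(637, 119).
gcd(10829, 1421) = 49 and 49 | (195 − 9652), so the pair is consistent; merging gives y ≡ 85455 (mod 314041), where 314041 = lcm(10829, 1421).
The solution is unique modulo lcm(637, 119, 1421) = 314041.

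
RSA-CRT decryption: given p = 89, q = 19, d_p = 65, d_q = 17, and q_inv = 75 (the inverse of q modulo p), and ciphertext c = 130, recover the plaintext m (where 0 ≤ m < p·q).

m₁ = c^(d_p) mod p: c ≡ 41 (mod 89), and 41^65 mod 89 = 86.
m₂ = c^(d_q) mod q: c ≡ 16 (mod 19), and 16^17 mod 19 = 6.
h = q_inv·(m₁ − m₂) mod p = 75·(86 − 6) mod 89 = 37.
m = m₂ + h·q = 6 + 37·19 = 709.

709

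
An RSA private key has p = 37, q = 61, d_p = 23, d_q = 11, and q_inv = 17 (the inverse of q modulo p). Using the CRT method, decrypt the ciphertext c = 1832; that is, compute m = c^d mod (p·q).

1865

m₁ = c^(d_p) mod p: c ≡ 19 (mod 37), and 19^23 mod 37 = 15.
m₂ = c^(d_q) mod q: c ≡ 2 (mod 61), and 2^11 mod 61 = 35.
h = q_inv·(m₁ − m₂) mod p = 17·(15 − 35) mod 37 = 30.
m = m₂ + h·q = 35 + 30·61 = 1865.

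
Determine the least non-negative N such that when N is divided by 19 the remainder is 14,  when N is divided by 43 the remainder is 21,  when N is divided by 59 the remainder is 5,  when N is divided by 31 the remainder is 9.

The moduli are pairwise coprime; M = 19·43·59·31 = 1494293.
M/19 = 78647; 78647 ≡ 6 (mod 19); 6·16 ≡ 1, so inverse 16.
M/43 = 34751; 34751 ≡ 7 (mod 43); 7·37 ≡ 1, so inverse 37.
M/59 = 25327; 25327 ≡ 16 (mod 59); 16·48 ≡ 1, so inverse 48.
M/31 = 48203; 48203 ≡ 29 (mod 31); 29·15 ≡ 1, so inverse 15.
N ≡ 14·78647·16 + 21·34751·37 + 5·25327·48 + 9·48203·15 = 57204340.
57204340 mod 1494293 = 421206.

421206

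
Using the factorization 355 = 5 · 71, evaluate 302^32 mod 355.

Mod 5: 302 ≡ 2; since 4 | 32, by Fermat 2^32 ≡ 1 (mod 5).
Mod 71: 302 ≡ 18; 18^32 ≡ 64 (mod 71).
Combine by CRT: x ≡ 1 (mod 5), x ≡ 64 (mod 71) ⇒ x ≡ 206 (mod 355).

206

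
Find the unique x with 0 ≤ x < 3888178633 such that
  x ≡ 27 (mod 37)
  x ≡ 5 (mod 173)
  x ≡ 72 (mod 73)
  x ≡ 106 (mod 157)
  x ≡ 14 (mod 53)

1004942819

Combine the congruences pairwise.
From x ≡ 27 (mod 37) write x = 27 + 37t. Substituting into x ≡ 5 (mod 173) gives 37t ≡ 151 (mod 173), and since 37⁻¹ ≡ 159 (mod 173), t ≡ 135. Hence x ≡ 27 + 37·135 = 5022 (mod 6401).
From x ≡ 5022 (mod 6401) write x = 5022 + 6401t. Substituting into x ≡ 72 (mod 73) gives 6401t ≡ 14 (mod 73), and since 50⁻¹ ≡ 19 (mod 73), t ≡ 47. Hence x ≡ 5022 + 6401·47 = 305869 (mod 467273).
From x ≡ 305869 (mod 467273) write x = 305869 + 467273t. Substituting into x ≡ 106 (mod 157) gives 467273t ≡ 73 (mod 157), and since 41⁻¹ ≡ 23 (mod 157), t ≡ 109. Hence x ≡ 305869 + 467273·109 = 51238626 (mod 73361861).
From x ≡ 51238626 (mod 73361861) write x = 51238626 + 73361861t. Substituting into x ≡ 14 (mod 53) gives 73361861t ≡ 39 (mod 53), and since 3⁻¹ ≡ 18 (mod 53), t ≡ 13. Hence x ≡ 51238626 + 73361861·13 = 1004942819 (mod 3888178633).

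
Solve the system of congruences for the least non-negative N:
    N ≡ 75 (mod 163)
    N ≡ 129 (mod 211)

From N ≡ 75 (mod 163) write N = 75 + 163t. Substituting into N ≡ 129 (mod 211) gives 163t ≡ 54 (mod 211), and since 163⁻¹ ≡ 189 (mod 211), t ≡ 78. Hence N ≡ 75 + 163·78 = 12789 (mod 34393).

12789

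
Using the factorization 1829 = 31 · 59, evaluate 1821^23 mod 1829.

666

Mod 31: 1821 ≡ 23; 23^23 ≡ 15 (mod 31).
Mod 59: 1821 ≡ 51; 51^23 ≡ 17 (mod 59).
Combine by CRT: x ≡ 15 (mod 31), x ≡ 17 (mod 59) ⇒ x ≡ 666 (mod 1829).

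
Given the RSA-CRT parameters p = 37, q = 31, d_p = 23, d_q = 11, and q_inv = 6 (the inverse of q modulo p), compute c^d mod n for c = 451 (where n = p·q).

m₁ = c^(d_p) mod p: c ≡ 7 (mod 37), and 7^23 mod 37 = 9.
m₂ = c^(d_q) mod q: c ≡ 17 (mod 31), and 17^11 mod 31 = 22.
h = q_inv·(m₁ − m₂) mod p = 6·(9 − 22) mod 37 = 33.
m = m₂ + h·q = 22 + 33·31 = 1045.

1045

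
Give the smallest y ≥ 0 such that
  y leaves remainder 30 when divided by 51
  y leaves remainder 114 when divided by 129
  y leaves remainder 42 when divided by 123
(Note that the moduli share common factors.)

3855

Combine the congruences pairwise.
gcd(51, 129) = 3 and 3 | (114 − 30), so the pair is consistent; merging gives y ≡ 1662 (mod 2193), where 2193 = lcm(51, 129).
gcd(2193, 123) = 3 and 3 | (42 − 1662), so the pair is consistent; merging gives y ≡ 3855 (mod 89913), where 89913 = lcm(2193, 123).
The solution is unique modulo lcm(51, 129, 123) = 89913.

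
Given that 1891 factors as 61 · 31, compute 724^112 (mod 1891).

Mod 61: 724 ≡ 53; by Fermat, exponent reduces to 112 mod 60 = 52; 53^52 ≡ 58 (mod 61).
Mod 31: 724 ≡ 11; by Fermat, exponent reduces to 112 mod 30 = 22; 11^22 ≡ 18 (mod 31).
Combine by CRT: x ≡ 58 (mod 61), x ≡ 18 (mod 31) ⇒ x ≡ 607 (mod 1891).

607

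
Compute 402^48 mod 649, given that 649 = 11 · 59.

312

Mod 11: 402 ≡ 6; by Fermat, exponent reduces to 48 mod 10 = 8; 6^8 ≡ 4 (mod 11).
Mod 59: 402 ≡ 48; 48^48 ≡ 17 (mod 59).
Combine by CRT: x ≡ 4 (mod 11), x ≡ 17 (mod 59) ⇒ x ≡ 312 (mod 649).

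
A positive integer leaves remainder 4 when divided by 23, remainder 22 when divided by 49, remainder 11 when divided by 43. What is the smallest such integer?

45935

From x ≡ 4 (mod 23) write x = 4 + 23t. Substituting into x ≡ 22 (mod 49) gives 23t ≡ 18 (mod 49), and since 23⁻¹ ≡ 32 (mod 49), t ≡ 37. Hence x ≡ 4 + 23·37 = 855 (mod 1127).
From x ≡ 855 (mod 1127) write x = 855 + 1127t. Substituting into x ≡ 11 (mod 43) gives 1127t ≡ 16 (mod 43), and since 9⁻¹ ≡ 24 (mod 43), t ≡ 40. Hence x ≡ 855 + 1127·40 = 45935 (mod 48461).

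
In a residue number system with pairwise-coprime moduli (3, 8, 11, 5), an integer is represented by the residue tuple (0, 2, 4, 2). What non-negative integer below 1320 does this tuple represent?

642

From x ≡ 0 (mod 3) write x = 0 + 3t. Substituting into x ≡ 2 (mod 8) gives 3t ≡ 2 (mod 8), and since 3⁻¹ ≡ 3 (mod 8), t ≡ 6. Hence x ≡ 0 + 3·6 = 18 (mod 24).
From x ≡ 18 (mod 24) write x = 18 + 24t. Substituting into x ≡ 4 (mod 11) gives 24t ≡ 8 (mod 11), and since 2⁻¹ ≡ 6 (mod 11), t ≡ 4. Hence x ≡ 18 + 24·4 = 114 (mod 264).
From x ≡ 114 (mod 264) write x = 114 + 264t. Substituting into x ≡ 2 (mod 5) gives 264t ≡ 3 (mod 5), and since 4⁻¹ ≡ 4 (mod 5), t ≡ 2. Hence x ≡ 114 + 264·2 = 642 (mod 1320).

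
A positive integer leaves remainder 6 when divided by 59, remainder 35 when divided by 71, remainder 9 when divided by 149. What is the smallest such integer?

500798

The moduli are pairwise coprime; M = 59·71·149 = 624161.
M/59 = 10579; 10579 ≡ 18 (mod 59); 18·23 ≡ 1, so inverse 23.
M/71 = 8791; 8791 ≡ 58 (mod 71); 58·60 ≡ 1, so inverse 60.
M/149 = 4189; 4189 ≡ 17 (mod 149); 17·114 ≡ 1, so inverse 114.
n ≡ 6·10579·23 + 35·8791·60 + 9·4189·114 = 24218916.
24218916 mod 624161 = 500798.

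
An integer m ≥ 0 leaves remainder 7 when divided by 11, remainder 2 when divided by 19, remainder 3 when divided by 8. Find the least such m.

667

The moduli are pairwise coprime; N = 11·19·8 = 1672.
N/11 = 152; 152 ≡ 9 (mod 11); 9·5 ≡ 1, so inverse 5.
N/19 = 88; 88 ≡ 12 (mod 19); 12·8 ≡ 1, so inverse 8.
N/8 = 209; 209 ≡ 1 (mod 8), inverse 1.
m ≡ 7·152·5 + 2·88·8 + 3·209·1 = 7355.
7355 mod 1672 = 667.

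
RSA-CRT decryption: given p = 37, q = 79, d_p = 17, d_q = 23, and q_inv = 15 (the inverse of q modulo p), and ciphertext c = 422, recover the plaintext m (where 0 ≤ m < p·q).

1771

m₁ = c^(d_p) mod p: c ≡ 15 (mod 37), and 15^17 mod 37 = 32.
m₂ = c^(d_q) mod q: c ≡ 27 (mod 79), and 27^23 mod 79 = 33.
h = q_inv·(m₁ − m₂) mod p = 15·(32 − 33) mod 37 = 22.
m = m₂ + h·q = 33 + 22·79 = 1771.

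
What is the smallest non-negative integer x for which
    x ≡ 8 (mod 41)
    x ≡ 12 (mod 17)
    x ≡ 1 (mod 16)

9889

The moduli are pairwise coprime; N = 41·17·16 = 11152.
N/41 = 272; 272 ≡ 26 (mod 41); 26·30 ≡ 1, so inverse 30.
N/17 = 656; 656 ≡ 10 (mod 17); 10·12 ≡ 1, so inverse 12.
N/16 = 697; 697 ≡ 9 (mod 16); 9·9 ≡ 1, so inverse 9.
x ≡ 8·272·30 + 12·656·12 + 1·697·9 = 166017.
166017 mod 11152 = 9889.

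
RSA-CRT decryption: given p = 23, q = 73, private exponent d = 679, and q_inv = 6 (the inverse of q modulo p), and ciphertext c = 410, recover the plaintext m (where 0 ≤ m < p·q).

d_p = d mod (p−1) = 679 mod 22 = 19; d_q = d mod (q−1) = 31.
m₁ = c^(d_p) mod p: c ≡ 19 (mod 23), and 19^19 mod 23 = 14.
m₂ = c^(d_q) mod q: c ≡ 45 (mod 73), and 45^31 mod 73 = 58.
h = q_inv·(m₁ − m₂) mod p = 6·(14 − 58) mod 23 = 12.
m = m₂ + h·q = 58 + 12·73 = 934.

934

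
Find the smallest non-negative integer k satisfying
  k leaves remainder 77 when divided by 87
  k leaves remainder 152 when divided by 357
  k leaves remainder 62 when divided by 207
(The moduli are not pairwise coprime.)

428552

gcd(87, 357) = 3 and 3 | (152 − 77), so the pair is consistent; merging gives k ≡ 4079 (mod 10353), where 10353 = lcm(87, 357).
gcd(10353, 207) = 3 and 3 | (62 − 4079), so the pair is consistent; merging gives k ≡ 428552 (mod 714357), where 714357 = lcm(10353, 207).
The solution is unique modulo lcm(87, 357, 207) = 714357.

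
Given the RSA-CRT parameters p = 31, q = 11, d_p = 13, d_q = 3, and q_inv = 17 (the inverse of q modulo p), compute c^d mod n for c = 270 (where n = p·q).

106

m₁ = c^(d_p) mod p: c ≡ 22 (mod 31), and 22^13 mod 31 = 13.
m₂ = c^(d_q) mod q: c ≡ 6 (mod 11), and 6^3 mod 11 = 7.
h = q_inv·(m₁ − m₂) mod p = 17·(13 − 7) mod 31 = 9.
m = m₂ + h·q = 7 + 9·11 = 106.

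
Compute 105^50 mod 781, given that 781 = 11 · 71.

463

Mod 11: 105 ≡ 6; since 10 | 50, by Fermat 6^50 ≡ 1 (mod 11).
Mod 71: 105 ≡ 34; 34^50 ≡ 37 (mod 71).
Combine by CRT: x ≡ 1 (mod 11), x ≡ 37 (mod 71) ⇒ x ≡ 463 (mod 781).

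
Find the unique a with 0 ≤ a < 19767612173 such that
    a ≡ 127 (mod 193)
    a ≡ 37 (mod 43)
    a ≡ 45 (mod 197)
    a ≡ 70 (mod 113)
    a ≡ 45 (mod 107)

1903012165

From a ≡ 127 (mod 193) write a = 127 + 193t. Substituting into a ≡ 37 (mod 43) gives 193t ≡ 39 (mod 43), and since 21⁻¹ ≡ 41 (mod 43), t ≡ 8. Hence a ≡ 127 + 193·8 = 1671 (mod 8299).
From a ≡ 1671 (mod 8299) write a = 1671 + 8299t. Substituting into a ≡ 45 (mod 197) gives 8299t ≡ 147 (mod 197), and since 25⁻¹ ≡ 134 (mod 197), t ≡ 195. Hence a ≡ 1671 + 8299·195 = 1619976 (mod 1634903).
From a ≡ 1619976 (mod 1634903) write a = 1619976 + 1634903t. Substituting into a ≡ 70 (mod 113) gives 1634903t ≡ 62 (mod 113), and since 19⁻¹ ≡ 6 (mod 113), t ≡ 33. Hence a ≡ 1619976 + 1634903·33 = 55571775 (mod 184744039).
From a ≡ 55571775 (mod 184744039) write a = 55571775 + 184744039t. Substituting into a ≡ 45 (mod 107) gives 184744039t ≡ 4 (mod 107), and since 86⁻¹ ≡ 56 (mod 107), t ≡ 10. Hence a ≡ 55571775 + 184744039·10 = 1903012165 (mod 19767612173).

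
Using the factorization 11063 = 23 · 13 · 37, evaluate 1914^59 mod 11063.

1491

Mod 23: 1914 ≡ 5; by Fermat, exponent reduces to 59 mod 22 = 15; 5^15 ≡ 19 (mod 23).
Mod 13: 1914 ≡ 3; by Fermat, exponent reduces to 59 mod 12 = 11; 3^11 ≡ 9 (mod 13).
Mod 37: 1914 ≡ 27; by Fermat, exponent reduces to 59 mod 36 = 23; 27^23 ≡ 11 (mod 37).
Combine by CRT: x ≡ 19 (mod 23), x ≡ 9 (mod 13), x ≡ 11 (mod 37) ⇒ x ≡ 1491 (mod 11063).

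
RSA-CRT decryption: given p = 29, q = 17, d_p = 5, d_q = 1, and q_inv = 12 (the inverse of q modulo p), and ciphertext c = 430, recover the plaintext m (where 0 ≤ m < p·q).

m₁ = c^(d_p) mod p: c ≡ 24 (mod 29), and 24^5 mod 29 = 7.
m₂ = c^(d_q) mod q: c ≡ 5 (mod 17), and 5^1 mod 17 = 5.
h = q_inv·(m₁ − m₂) mod p = 12·(7 − 5) mod 29 = 24.
m = m₂ + h·q = 5 + 24·17 = 413.

413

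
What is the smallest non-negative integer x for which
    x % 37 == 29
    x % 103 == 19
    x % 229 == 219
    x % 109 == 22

27680136

The moduli are pairwise coprime; N = 37·103·229·109 = 95126371.
N/37 = 2570983; 2570983 ≡ 1 (mod 37), inverse 1.
N/103 = 923557; 923557 ≡ 59 (mod 103); 59·7 ≡ 1, so inverse 7.
N/229 = 415399; 415399 ≡ 222 (mod 229); 222·98 ≡ 1, so inverse 98.
N/109 = 872719; 872719 ≡ 65 (mod 109); 65·52 ≡ 1, so inverse 52.
x ≡ 29·2570983·1 + 19·923557·7 + 219·415399·98 + 22·872719·52 = 10111075462.
10111075462 mod 95126371 = 27680136.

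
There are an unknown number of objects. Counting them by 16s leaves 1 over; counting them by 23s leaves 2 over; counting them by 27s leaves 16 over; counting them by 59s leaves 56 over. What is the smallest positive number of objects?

From N ≡ 1 (mod 16) write N = 1 + 16t. Substituting into N ≡ 2 (mod 23) gives 16t ≡ 1 (mod 23), and since 16⁻¹ ≡ 13 (mod 23), t ≡ 13. Hence N ≡ 1 + 16·13 = 209 (mod 368).
From N ≡ 209 (mod 368) write N = 209 + 368t. Substituting into N ≡ 16 (mod 27) gives 368t ≡ 23 (mod 27), and since 17⁻¹ ≡ 8 (mod 27), t ≡ 22. Hence N ≡ 209 + 368·22 = 8305 (mod 9936).
From N ≡ 8305 (mod 9936) write N = 8305 + 9936t. Substituting into N ≡ 56 (mod 59) gives 9936t ≡ 11 (mod 59), and since 24⁻¹ ≡ 32 (mod 59), t ≡ 57. Hence N ≡ 8305 + 9936·57 = 574657 (mod 586224).

574657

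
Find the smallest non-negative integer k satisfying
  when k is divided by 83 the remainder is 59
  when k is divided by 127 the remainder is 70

From k ≡ 59 (mod 83) write k = 59 + 83t. Substituting into k ≡ 70 (mod 127) gives 83t ≡ 11 (mod 127), and since 83⁻¹ ≡ 101 (mod 127), t ≡ 95. Hence k ≡ 59 + 83·95 = 7944 (mod 10541).

7944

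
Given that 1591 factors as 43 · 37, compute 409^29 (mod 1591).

Mod 43: 409 ≡ 22; 22^29 ≡ 22 (mod 43).
Mod 37: 409 ≡ 2; 2^29 ≡ 24 (mod 37).
Combine by CRT: x ≡ 22 (mod 43), x ≡ 24 (mod 37) ⇒ x ≡ 1097 (mod 1591).

1097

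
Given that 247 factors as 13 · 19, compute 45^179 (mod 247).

Mod 13: 45 ≡ 6; by Fermat, exponent reduces to 179 mod 12 = 11; 6^11 ≡ 11 (mod 13).
Mod 19: 45 ≡ 7; by Fermat, exponent reduces to 179 mod 18 = 17; 7^17 ≡ 11 (mod 19).
Combine by CRT: x ≡ 11 (mod 13), x ≡ 11 (mod 19) ⇒ x ≡ 11 (mod 247).

11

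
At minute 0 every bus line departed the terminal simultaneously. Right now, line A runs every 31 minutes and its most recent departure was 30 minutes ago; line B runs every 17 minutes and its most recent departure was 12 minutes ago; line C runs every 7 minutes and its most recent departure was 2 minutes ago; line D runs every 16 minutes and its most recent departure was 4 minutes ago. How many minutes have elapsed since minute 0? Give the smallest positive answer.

36052

The moduli are pairwise coprime; N = 31·17·7·16 = 59024.
N/31 = 1904; 1904 ≡ 13 (mod 31); 13·12 ≡ 1, so inverse 12.
N/17 = 3472; 3472 ≡ 4 (mod 17); 4·13 ≡ 1, so inverse 13.
N/7 = 8432; 8432 ≡ 4 (mod 7); 4·2 ≡ 1, so inverse 2.
N/16 = 3689; 3689 ≡ 9 (mod 16); 9·9 ≡ 1, so inverse 9.
t ≡ 30·1904·12 + 12·3472·13 + 2·8432·2 + 4·3689·9 = 1393604.
1393604 mod 59024 = 36052.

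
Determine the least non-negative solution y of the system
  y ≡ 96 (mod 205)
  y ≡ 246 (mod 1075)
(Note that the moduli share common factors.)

41096

gcd(205, 1075) = 5 and 5 | (246 − 96), so the pair is consistent; merging gives y ≡ 41096 (mod 44075), where 44075 = lcm(205, 1075).
The solution is unique modulo lcm(205, 1075) = 44075.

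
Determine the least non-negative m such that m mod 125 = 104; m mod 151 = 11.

2729

From m ≡ 104 (mod 125) write m = 104 + 125t. Substituting into m ≡ 11 (mod 151) gives 125t ≡ 58 (mod 151), and since 125⁻¹ ≡ 29 (mod 151), t ≡ 21. Hence m ≡ 104 + 125·21 = 2729 (mod 18875).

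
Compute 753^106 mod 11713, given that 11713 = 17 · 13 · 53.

6163

Mod 17: 753 ≡ 5; by Fermat, exponent reduces to 106 mod 16 = 10; 5^10 ≡ 9 (mod 17).
Mod 13: 753 ≡ 12; by Fermat, exponent reduces to 106 mod 12 = 10; 12^10 ≡ 1 (mod 13).
Mod 53: 753 ≡ 11; by Fermat, exponent reduces to 106 mod 52 = 2; 11^2 ≡ 15 (mod 53).
Combine by CRT: x ≡ 9 (mod 17), x ≡ 1 (mod 13), x ≡ 15 (mod 53) ⇒ x ≡ 6163 (mod 11713).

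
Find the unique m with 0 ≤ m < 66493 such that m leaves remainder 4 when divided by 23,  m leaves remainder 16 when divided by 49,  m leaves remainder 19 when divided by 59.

The moduli are pairwise coprime; N = 23·49·59 = 66493.
N/23 = 2891; 2891 ≡ 16 (mod 23); 16·13 ≡ 1, so inverse 13.
N/49 = 1357; 1357 ≡ 34 (mod 49); 34·13 ≡ 1, so inverse 13.
N/59 = 1127; 1127 ≡ 6 (mod 59); 6·10 ≡ 1, so inverse 10.
m ≡ 4·2891·13 + 16·1357·13 + 19·1127·10 = 646718.
646718 mod 66493 = 48281.

48281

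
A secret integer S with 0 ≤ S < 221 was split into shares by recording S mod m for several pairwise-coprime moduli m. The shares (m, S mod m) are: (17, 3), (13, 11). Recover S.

From S ≡ 3 (mod 17) write S = 3 + 17t. Substituting into S ≡ 11 (mod 13) gives 17t ≡ 8 (mod 13), and since 4⁻¹ ≡ 10 (mod 13), t ≡ 2. Hence S ≡ 3 + 17·2 = 37 (mod 221).

37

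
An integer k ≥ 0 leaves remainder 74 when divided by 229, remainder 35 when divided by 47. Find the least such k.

6944

Combine the congruences pairwise.
From k ≡ 74 (mod 229) write k = 74 + 229t. Substituting into k ≡ 35 (mod 47) gives 229t ≡ 8 (mod 47), and since 41⁻¹ ≡ 39 (mod 47), t ≡ 30. Hence k ≡ 74 + 229·30 = 6944 (mod 10763).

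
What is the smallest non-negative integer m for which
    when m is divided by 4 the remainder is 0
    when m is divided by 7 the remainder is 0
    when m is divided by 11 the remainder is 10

252

The moduli are pairwise coprime; N = 4·7·11 = 308.
N/4 = 77; 77 ≡ 1 (mod 4), inverse 1.
N/7 = 44; 44 ≡ 2 (mod 7); 2·4 ≡ 1, so inverse 4.
N/11 = 28; 28 ≡ 6 (mod 11); 6·2 ≡ 1, so inverse 2.
m ≡ 0·77·1 + 0·44·4 + 10·28·2 = 560.
560 mod 308 = 252.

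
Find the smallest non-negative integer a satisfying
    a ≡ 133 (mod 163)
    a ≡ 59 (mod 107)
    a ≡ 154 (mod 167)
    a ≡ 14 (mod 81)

The moduli are pairwise coprime; N = 163·107·167·81 = 235924407.
N/163 = 1447389; 1447389 ≡ 112 (mod 163); 112·147 ≡ 1, so inverse 147.
N/107 = 2204901; 2204901 ≡ 59 (mod 107); 59·78 ≡ 1, so inverse 78.
N/167 = 1412721; 1412721 ≡ 68 (mod 167); 68·140 ≡ 1, so inverse 140.
N/81 = 2912647; 2912647 ≡ 49 (mod 81); 49·43 ≡ 1, so inverse 43.
a ≡ 133·1447389·147 + 59·2204901·78 + 154·1412721·140 + 14·2912647·43 = 70656534995.
70656534995 mod 235924407 = 115137302.

115137302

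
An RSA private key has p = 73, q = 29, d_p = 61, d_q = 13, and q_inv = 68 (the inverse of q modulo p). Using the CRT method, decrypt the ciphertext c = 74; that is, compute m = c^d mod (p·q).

m₁ = c^(d_p) mod p: c ≡ 1 (mod 73), and 1^61 mod 73 = 1.
m₂ = c^(d_q) mod q: c ≡ 16 (mod 29), and 16^13 mod 29 = 20.
h = q_inv·(m₁ − m₂) mod p = 68·(1 − 20) mod 73 = 22.
m = m₂ + h·q = 20 + 22·29 = 658.

658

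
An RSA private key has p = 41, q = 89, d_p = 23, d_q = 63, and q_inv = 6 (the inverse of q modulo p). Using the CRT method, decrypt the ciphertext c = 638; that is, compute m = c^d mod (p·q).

m₁ = c^(d_p) mod p: c ≡ 23 (mod 41), and 23^23 mod 41 = 31.
m₂ = c^(d_q) mod q: c ≡ 15 (mod 89), and 15^63 mod 89 = 46.
h = q_inv·(m₁ − m₂) mod p = 6·(31 − 46) mod 41 = 33.
m = m₂ + h·q = 46 + 33·89 = 2983.

2983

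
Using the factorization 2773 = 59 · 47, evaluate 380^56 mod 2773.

Mod 59: 380 ≡ 26; 26^56 ≡ 35 (mod 59).
Mod 47: 380 ≡ 4; by Fermat, exponent reduces to 56 mod 46 = 10; 4^10 ≡ 6 (mod 47).
Combine by CRT: x ≡ 35 (mod 59), x ≡ 6 (mod 47) ⇒ x ≡ 1510 (mod 2773).

1510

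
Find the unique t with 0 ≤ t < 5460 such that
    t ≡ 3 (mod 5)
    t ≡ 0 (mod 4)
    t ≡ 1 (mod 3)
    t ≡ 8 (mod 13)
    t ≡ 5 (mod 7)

Combine the congruences pairwise.
From t ≡ 3 (mod 5) write t = 3 + 5s. Substituting into t ≡ 0 (mod 4) gives 5s ≡ 1 (mod 4), and since 1⁻¹ ≡ 1 (mod 4), s ≡ 1. Hence t ≡ 3 + 5·1 = 8 (mod 20).
From t ≡ 8 (mod 20) write t = 8 + 20s. Substituting into t ≡ 1 (mod 3) gives 20s ≡ 2 (mod 3), and since 2⁻¹ ≡ 2 (mod 3), s ≡ 1. Hence t ≡ 8 + 20·1 = 28 (mod 60).
From t ≡ 28 (mod 60) write t = 28 + 60s. Substituting into t ≡ 8 (mod 13) gives 60s ≡ 6 (mod 13), and since 8⁻¹ ≡ 5 (mod 13), s ≡ 4. Hence t ≡ 28 + 60·4 = 268 (mod 780).
From t ≡ 268 (mod 780) write t = 268 + 780s. Substituting into t ≡ 5 (mod 7) gives 780s ≡ 3 (mod 7), and since 3⁻¹ ≡ 5 (mod 7), s ≡ 1. Hence t ≡ 268 + 780·1 = 1048 (mod 5460).

1048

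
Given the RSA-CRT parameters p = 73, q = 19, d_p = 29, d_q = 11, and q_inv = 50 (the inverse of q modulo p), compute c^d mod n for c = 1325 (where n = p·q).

m₁ = c^(d_p) mod p: c ≡ 11 (mod 73), and 11^29 mod 73 = 31.
m₂ = c^(d_q) mod q: c ≡ 14 (mod 19), and 14^11 mod 19 = 13.
h = q_inv·(m₁ − m₂) mod p = 50·(31 − 13) mod 73 = 24.
m = m₂ + h·q = 13 + 24·19 = 469.

469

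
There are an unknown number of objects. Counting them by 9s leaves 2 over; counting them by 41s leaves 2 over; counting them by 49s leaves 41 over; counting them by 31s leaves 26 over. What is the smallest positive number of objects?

The moduli are pairwise coprime; M = 9·41·49·31 = 560511.
M/9 = 62279; 62279 ≡ 8 (mod 9); 8·8 ≡ 1, so inverse 8.
M/41 = 13671; 13671 ≡ 18 (mod 41); 18·16 ≡ 1, so inverse 16.
M/49 = 11439; 11439 ≡ 22 (mod 49); 22·29 ≡ 1, so inverse 29.
M/31 = 18081; 18081 ≡ 8 (mod 31); 8·4 ≡ 1, so inverse 4.
N ≡ 2·62279·8 + 2·13671·16 + 41·11439·29 + 26·18081·4 = 16915331.
16915331 mod 560511 = 100001.

100001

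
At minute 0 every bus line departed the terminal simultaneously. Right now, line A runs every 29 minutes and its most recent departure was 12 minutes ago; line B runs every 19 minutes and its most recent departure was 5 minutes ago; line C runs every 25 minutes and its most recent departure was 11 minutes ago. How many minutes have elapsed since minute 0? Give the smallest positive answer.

The moduli are pairwise coprime; N = 29·19·25 = 13775.
N/29 = 475; 475 ≡ 11 (mod 29); 11·8 ≡ 1, so inverse 8.
N/19 = 725; 725 ≡ 3 (mod 19); 3·13 ≡ 1, so inverse 13.
N/25 = 551; 551 ≡ 1 (mod 25), inverse 1.
t ≡ 12·475·8 + 5·725·13 + 11·551·1 = 98786.
98786 mod 13775 = 2361.

2361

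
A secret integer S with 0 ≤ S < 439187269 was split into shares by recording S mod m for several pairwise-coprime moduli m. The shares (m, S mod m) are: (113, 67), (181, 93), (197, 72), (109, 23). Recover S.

From S ≡ 67 (mod 113) write S = 67 + 113t. Substituting into S ≡ 93 (mod 181) gives 113t ≡ 26 (mod 181), and since 113⁻¹ ≡ 173 (mod 181), t ≡ 154. Hence S ≡ 67 + 113·154 = 17469 (mod 20453).
From S ≡ 17469 (mod 20453) write S = 17469 + 20453t. Substituting into S ≡ 72 (mod 197) gives 20453t ≡ 136 (mod 197), and since 162⁻¹ ≡ 45 (mod 197), t ≡ 13. Hence S ≡ 17469 + 20453·13 = 283358 (mod 4029241).
From S ≡ 283358 (mod 4029241) write S = 283358 + 4029241t. Substituting into S ≡ 23 (mod 109) gives 4029241t ≡ 65 (mod 109), and since 56⁻¹ ≡ 37 (mod 109), t ≡ 7. Hence S ≡ 283358 + 4029241·7 = 28488045 (mod 439187269).

28488045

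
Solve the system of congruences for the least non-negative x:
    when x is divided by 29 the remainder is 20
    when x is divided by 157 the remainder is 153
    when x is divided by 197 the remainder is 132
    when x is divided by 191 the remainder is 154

The moduli are pairwise coprime; N = 29·157·197·191 = 171315731.
N/29 = 5907439; 5907439 ≡ 23 (mod 29); 23·24 ≡ 1, so inverse 24.
N/157 = 1091183; 1091183 ≡ 33 (mod 157); 33·138 ≡ 1, so inverse 138.
N/197 = 869623; 869623 ≡ 65 (mod 197); 65·97 ≡ 1, so inverse 97.
N/191 = 896941; 896941 ≡ 5 (mod 191); 5·153 ≡ 1, so inverse 153.
x ≡ 20·5907439·24 + 153·1091183·138 + 132·869623·97 + 154·896941·153 = 58143185316.
58143185316 mod 171315731 = 67152507.

67152507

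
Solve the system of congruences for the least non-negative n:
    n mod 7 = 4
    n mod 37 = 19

From n ≡ 4 (mod 7) write n = 4 + 7t. Substituting into n ≡ 19 (mod 37) gives 7t ≡ 15 (mod 37), and since 7⁻¹ ≡ 16 (mod 37), t ≡ 18. Hence n ≡ 4 + 7·18 = 130 (mod 259).

130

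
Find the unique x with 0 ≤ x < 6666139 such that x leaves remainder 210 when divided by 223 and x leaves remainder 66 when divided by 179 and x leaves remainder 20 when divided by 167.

The moduli are pairwise coprime; N = 223·179·167 = 6666139.
N/223 = 29893; 29893 ≡ 11 (mod 223); 11·142 ≡ 1, so inverse 142.
N/179 = 37241; 37241 ≡ 9 (mod 179); 9·20 ≡ 1, so inverse 20.
N/167 = 39917; 39917 ≡ 4 (mod 167); 4·42 ≡ 1, so inverse 42.
x ≡ 210·29893·142 + 66·37241·20 + 20·39917·42 = 974097660.
974097660 mod 6666139 = 841366.

841366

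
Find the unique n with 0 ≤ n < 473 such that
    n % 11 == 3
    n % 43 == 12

399

Combine the congruences pairwise.
From n ≡ 3 (mod 11) write n = 3 + 11t. Substituting into n ≡ 12 (mod 43) gives 11t ≡ 9 (mod 43), and since 11⁻¹ ≡ 4 (mod 43), t ≡ 36. Hence n ≡ 3 + 11·36 = 399 (mod 473).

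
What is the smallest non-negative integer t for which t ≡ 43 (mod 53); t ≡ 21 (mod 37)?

From t ≡ 43 (mod 53) write t = 43 + 53s. Substituting into t ≡ 21 (mod 37) gives 53s ≡ 15 (mod 37), and since 16⁻¹ ≡ 7 (mod 37), s ≡ 31. Hence t ≡ 43 + 53·31 = 1686 (mod 1961).

1686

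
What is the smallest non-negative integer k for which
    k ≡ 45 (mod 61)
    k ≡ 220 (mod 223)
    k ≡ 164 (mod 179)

881739

The moduli are pairwise coprime; N = 61·223·179 = 2434937.
N/61 = 39917; 39917 ≡ 23 (mod 61); 23·8 ≡ 1, so inverse 8.
N/223 = 10919; 10919 ≡ 215 (mod 223); 215·195 ≡ 1, so inverse 195.
N/179 = 13603; 13603 ≡ 178 (mod 179); 178·178 ≡ 1, so inverse 178.
k ≡ 45·39917·8 + 220·10919·195 + 164·13603·178 = 879893996.
879893996 mod 2434937 = 881739.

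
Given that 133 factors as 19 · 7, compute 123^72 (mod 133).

Mod 19: 123 ≡ 9; since 18 | 72, by Fermat 9^72 ≡ 1 (mod 19).
Mod 7: 123 ≡ 4; since 6 | 72, by Fermat 4^72 ≡ 1 (mod 7).
Combine by CRT: x ≡ 1 (mod 19), x ≡ 1 (mod 7) ⇒ x ≡ 1 (mod 133).

1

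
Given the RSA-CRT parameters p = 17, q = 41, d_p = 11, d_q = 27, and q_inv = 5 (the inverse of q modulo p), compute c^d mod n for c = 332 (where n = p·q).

66

m₁ = c^(d_p) mod p: c ≡ 9 (mod 17), and 9^11 mod 17 = 15.
m₂ = c^(d_q) mod q: c ≡ 4 (mod 41), and 4^27 mod 41 = 25.
h = q_inv·(m₁ − m₂) mod p = 5·(15 − 25) mod 17 = 1.
m = m₂ + h·q = 25 + 1·41 = 66.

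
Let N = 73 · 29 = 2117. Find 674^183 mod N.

Mod 73: 674 ≡ 17; by Fermat, exponent reduces to 183 mod 72 = 39; 17^39 ≡ 51 (mod 73).
Mod 29: 674 ≡ 7; by Fermat, exponent reduces to 183 mod 28 = 15; 7^15 ≡ 7 (mod 29).
Combine by CRT: x ≡ 51 (mod 73), x ≡ 7 (mod 29) ⇒ x ≡ 2095 (mod 2117).

2095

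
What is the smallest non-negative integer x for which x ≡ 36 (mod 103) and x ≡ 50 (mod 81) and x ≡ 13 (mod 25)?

176063

From x ≡ 36 (mod 103) write x = 36 + 103t. Substituting into x ≡ 50 (mod 81) gives 103t ≡ 14 (mod 81), and since 22⁻¹ ≡ 70 (mod 81), t ≡ 8. Hence x ≡ 36 + 103·8 = 860 (mod 8343).
From x ≡ 860 (mod 8343) write x = 860 + 8343t. Substituting into x ≡ 13 (mod 25) gives 8343t ≡ 3 (mod 25), and since 18⁻¹ ≡ 7 (mod 25), t ≡ 21. Hence x ≡ 860 + 8343·21 = 176063 (mod 208575).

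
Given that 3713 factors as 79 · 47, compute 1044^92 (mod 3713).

Mod 79: 1044 ≡ 17; by Fermat, exponent reduces to 92 mod 78 = 14; 17^14 ≡ 62 (mod 79).
Mod 47: 1044 ≡ 10; since 46 | 92, by Fermat 10^92 ≡ 1 (mod 47).
Combine by CRT: x ≡ 62 (mod 79), x ≡ 1 (mod 47) ⇒ x ≡ 2116 (mod 3713).

2116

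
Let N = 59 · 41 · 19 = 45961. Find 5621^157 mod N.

39221

Mod 59: 5621 ≡ 16; by Fermat, exponent reduces to 157 mod 58 = 41; 16^41 ≡ 45 (mod 59).
Mod 41: 5621 ≡ 4; by Fermat, exponent reduces to 157 mod 40 = 37; 4^37 ≡ 25 (mod 41).
Mod 19: 5621 ≡ 16; by Fermat, exponent reduces to 157 mod 18 = 13; 16^13 ≡ 5 (mod 19).
Combine by CRT: x ≡ 45 (mod 59), x ≡ 25 (mod 41), x ≡ 5 (mod 19) ⇒ x ≡ 39221 (mod 45961).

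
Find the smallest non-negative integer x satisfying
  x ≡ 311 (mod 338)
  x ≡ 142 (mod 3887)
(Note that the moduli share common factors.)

gcd(338, 3887) = 169 and 169 | (142 − 311), so the pair is consistent; merging gives x ≡ 4029 (mod 7774), where 7774 = lcm(338, 3887).
The solution is unique modulo lcm(338, 3887) = 7774.

4029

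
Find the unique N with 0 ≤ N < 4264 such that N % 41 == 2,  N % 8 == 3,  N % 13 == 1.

3979

The moduli are pairwise coprime; M = 41·8·13 = 4264.
M/41 = 104; 104 ≡ 22 (mod 41); 22·28 ≡ 1, so inverse 28.
M/8 = 533; 533 ≡ 5 (mod 8); 5·5 ≡ 1, so inverse 5.
M/13 = 328; 328 ≡ 3 (mod 13); 3·9 ≡ 1, so inverse 9.
N ≡ 2·104·28 + 3·533·5 + 1·328·9 = 16771.
16771 mod 4264 = 3979.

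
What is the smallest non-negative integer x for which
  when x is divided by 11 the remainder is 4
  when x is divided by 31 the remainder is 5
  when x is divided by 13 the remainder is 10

3260

The moduli are pairwise coprime; N = 11·31·13 = 4433.
N/11 = 403; 403 ≡ 7 (mod 11); 7·8 ≡ 1, so inverse 8.
N/31 = 143; 143 ≡ 19 (mod 31); 19·18 ≡ 1, so inverse 18.
N/13 = 341; 341 ≡ 3 (mod 13); 3·9 ≡ 1, so inverse 9.
x ≡ 4·403·8 + 5·143·18 + 10·341·9 = 56456.
56456 mod 4433 = 3260.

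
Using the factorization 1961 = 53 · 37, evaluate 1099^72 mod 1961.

Mod 53: 1099 ≡ 39; by Fermat, exponent reduces to 72 mod 52 = 20; 39^20 ≡ 46 (mod 53).
Mod 37: 1099 ≡ 26; since 36 | 72, by Fermat 26^72 ≡ 1 (mod 37).
Combine by CRT: x ≡ 46 (mod 53), x ≡ 1 (mod 37) ⇒ x ≡ 1000 (mod 1961).

1000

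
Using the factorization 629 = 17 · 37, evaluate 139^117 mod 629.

Mod 17: 139 ≡ 3; by Fermat, exponent reduces to 117 mod 16 = 5; 3^5 ≡ 5 (mod 17).
Mod 37: 139 ≡ 28; by Fermat, exponent reduces to 117 mod 36 = 9; 28^9 ≡ 36 (mod 37).
Combine by CRT: x ≡ 5 (mod 17), x ≡ 36 (mod 37) ⇒ x ≡ 73 (mod 629).

73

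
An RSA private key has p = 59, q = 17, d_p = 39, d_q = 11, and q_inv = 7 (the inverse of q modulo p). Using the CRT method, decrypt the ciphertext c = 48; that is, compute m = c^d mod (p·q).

656

m₁ = c^(d_p) mod p: c ≡ 48 (mod 59), and 48^39 mod 59 = 7.
m₂ = c^(d_q) mod q: c ≡ 14 (mod 17), and 14^11 mod 17 = 10.
h = q_inv·(m₁ − m₂) mod p = 7·(7 − 10) mod 59 = 38.
m = m₂ + h·q = 10 + 38·17 = 656.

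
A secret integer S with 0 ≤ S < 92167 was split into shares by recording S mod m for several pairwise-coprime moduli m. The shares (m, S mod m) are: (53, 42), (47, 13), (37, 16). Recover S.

The moduli are pairwise coprime; N = 53·47·37 = 92167.
N/53 = 1739; 1739 ≡ 43 (mod 53); 43·37 ≡ 1, so inverse 37.
N/47 = 1961; 1961 ≡ 34 (mod 47); 34·18 ≡ 1, so inverse 18.
N/37 = 2491; 2491 ≡ 12 (mod 37); 12·34 ≡ 1, so inverse 34.
S ≡ 42·1739·37 + 13·1961·18 + 16·2491·34 = 4516384.
4516384 mod 92167 = 201.

201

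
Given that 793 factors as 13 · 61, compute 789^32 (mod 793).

Mod 13: 789 ≡ 9; by Fermat, exponent reduces to 32 mod 12 = 8; 9^8 ≡ 3 (mod 13).
Mod 61: 789 ≡ 57; 57^32 ≡ 16 (mod 61).
Combine by CRT: x ≡ 3 (mod 13), x ≡ 16 (mod 61) ⇒ x ≡ 16 (mod 793).

16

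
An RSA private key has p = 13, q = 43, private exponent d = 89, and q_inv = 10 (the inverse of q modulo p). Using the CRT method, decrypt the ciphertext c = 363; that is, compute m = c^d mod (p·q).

116

d_p = d mod (p−1) = 89 mod 12 = 5; d_q = d mod (q−1) = 5.
m₁ = c^(d_p) mod p: c ≡ 12 (mod 13), and 12^5 mod 13 = 12.
m₂ = c^(d_q) mod q: c ≡ 19 (mod 43), and 19^5 mod 43 = 30.
h = q_inv·(m₁ − m₂) mod p = 10·(12 − 30) mod 13 = 2.
m = m₂ + h·q = 30 + 2·43 = 116.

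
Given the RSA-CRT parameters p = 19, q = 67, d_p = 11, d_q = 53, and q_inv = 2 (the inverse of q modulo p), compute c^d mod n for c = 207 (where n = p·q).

859

m₁ = c^(d_p) mod p: c ≡ 17 (mod 19), and 17^11 mod 19 = 4.
m₂ = c^(d_q) mod q: c ≡ 6 (mod 67), and 6^53 mod 67 = 55.
h = q_inv·(m₁ − m₂) mod p = 2·(4 − 55) mod 19 = 12.
m = m₂ + h·q = 55 + 12·67 = 859.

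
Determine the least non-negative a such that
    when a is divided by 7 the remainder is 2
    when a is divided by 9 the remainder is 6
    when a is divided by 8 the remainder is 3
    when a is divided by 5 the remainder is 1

51

The moduli are pairwise coprime; N = 7·9·8·5 = 2520.
N/7 = 360; 360 ≡ 3 (mod 7); 3·5 ≡ 1, so inverse 5.
N/9 = 280; 280 ≡ 1 (mod 9), inverse 1.
N/8 = 315; 315 ≡ 3 (mod 8); 3·3 ≡ 1, so inverse 3.
N/5 = 504; 504 ≡ 4 (mod 5); 4·4 ≡ 1, so inverse 4.
a ≡ 2·360·5 + 6·280·1 + 3·315·3 + 1·504·4 = 10131.
10131 mod 2520 = 51.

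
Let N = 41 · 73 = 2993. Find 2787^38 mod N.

Mod 41: 2787 ≡ 40; 40^38 ≡ 1 (mod 41).
Mod 73: 2787 ≡ 13; 13^38 ≡ 50 (mod 73).
Combine by CRT: x ≡ 1 (mod 41), x ≡ 50 (mod 73) ⇒ x ≡ 780 (mod 2993).

780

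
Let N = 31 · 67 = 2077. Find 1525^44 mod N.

1369

Mod 31: 1525 ≡ 6; by Fermat, exponent reduces to 44 mod 30 = 14; 6^14 ≡ 5 (mod 31).
Mod 67: 1525 ≡ 51; 51^44 ≡ 29 (mod 67).
Combine by CRT: x ≡ 5 (mod 31), x ≡ 29 (mod 67) ⇒ x ≡ 1369 (mod 2077).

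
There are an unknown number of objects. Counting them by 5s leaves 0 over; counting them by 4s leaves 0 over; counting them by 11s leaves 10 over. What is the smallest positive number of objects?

The moduli are pairwise coprime; M = 5·4·11 = 220.
M/5 = 44; 44 ≡ 4 (mod 5); 4·4 ≡ 1, so inverse 4.
M/4 = 55; 55 ≡ 3 (mod 4); 3·3 ≡ 1, so inverse 3.
M/11 = 20; 20 ≡ 9 (mod 11); 9·5 ≡ 1, so inverse 5.
N ≡ 0·44·4 + 0·55·3 + 10·20·5 = 1000.
1000 mod 220 = 120.

120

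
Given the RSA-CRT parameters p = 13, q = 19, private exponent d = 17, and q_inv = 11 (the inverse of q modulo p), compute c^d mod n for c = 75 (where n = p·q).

d_p = d mod (p−1) = 17 mod 12 = 5; d_q = d mod (q−1) = 17.
m₁ = c^(d_p) mod p: c ≡ 10 (mod 13), and 10^5 mod 13 = 4.
m₂ = c^(d_q) mod q: c ≡ 18 (mod 19), and 18^17 mod 19 = 18.
h = q_inv·(m₁ − m₂) mod p = 11·(4 − 18) mod 13 = 2.
m = m₂ + h·q = 18 + 2·19 = 56.

56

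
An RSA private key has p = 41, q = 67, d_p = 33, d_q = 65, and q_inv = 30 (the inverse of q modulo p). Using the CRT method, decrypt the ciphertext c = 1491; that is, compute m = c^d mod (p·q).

1880

m₁ = c^(d_p) mod p: c ≡ 15 (mod 41), and 15^33 mod 41 = 35.
m₂ = c^(d_q) mod q: c ≡ 17 (mod 67), and 17^65 mod 67 = 4.
h = q_inv·(m₁ − m₂) mod p = 30·(35 − 4) mod 41 = 28.
m = m₂ + h·q = 4 + 28·67 = 1880.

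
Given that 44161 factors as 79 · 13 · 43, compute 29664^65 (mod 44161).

8951

Mod 79: 29664 ≡ 39; 39^65 ≡ 24 (mod 79).
Mod 13: 29664 ≡ 11; by Fermat, exponent reduces to 65 mod 12 = 5; 11^5 ≡ 7 (mod 13).
Mod 43: 29664 ≡ 37; by Fermat, exponent reduces to 65 mod 42 = 23; 37^23 ≡ 7 (mod 43).
Combine by CRT: x ≡ 24 (mod 79), x ≡ 7 (mod 13), x ≡ 7 (mod 43) ⇒ x ≡ 8951 (mod 44161).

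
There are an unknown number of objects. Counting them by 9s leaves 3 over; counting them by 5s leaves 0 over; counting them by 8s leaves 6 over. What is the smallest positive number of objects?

30

Combine the congruences pairwise.
From N ≡ 3 (mod 9) write N = 3 + 9t. Substituting into N ≡ 0 (mod 5) gives 9t ≡ 2 (mod 5), and since 4⁻¹ ≡ 4 (mod 5), t ≡ 3. Hence N ≡ 3 + 9·3 = 30 (mod 45).
From N ≡ 30 (mod 45) write N = 30 + 45t. Substituting into N ≡ 6 (mod 8) gives 45t ≡ 0 (mod 8), and since 5⁻¹ ≡ 5 (mod 8), t ≡ 0. Hence N ≡ 30 + 45·0 = 30 (mod 360).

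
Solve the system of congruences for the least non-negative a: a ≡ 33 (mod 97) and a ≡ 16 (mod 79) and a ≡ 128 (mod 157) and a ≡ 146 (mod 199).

117759391

The moduli are pairwise coprime; N = 97·79·157·199 = 239415109.
N/97 = 2468197; 2468197 ≡ 32 (mod 97); 32·94 ≡ 1, so inverse 94.
N/79 = 3030571; 3030571 ≡ 52 (mod 79); 52·38 ≡ 1, so inverse 38.
N/157 = 1524937; 1524937 ≡ 153 (mod 157); 153·39 ≡ 1, so inverse 39.
N/199 = 1203091; 1203091 ≡ 136 (mod 199); 136·60 ≡ 1, so inverse 60.
a ≡ 33·2468197·94 + 16·3030571·38 + 128·1524937·39 + 146·1203091·60 = 27650496926.
27650496926 mod 239415109 = 117759391.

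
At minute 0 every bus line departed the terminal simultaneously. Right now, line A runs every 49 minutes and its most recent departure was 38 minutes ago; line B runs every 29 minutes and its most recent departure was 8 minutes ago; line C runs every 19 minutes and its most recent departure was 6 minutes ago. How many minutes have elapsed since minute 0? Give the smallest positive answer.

Combine the congruences pairwise.
From t ≡ 38 (mod 49) write t = 38 + 49s. Substituting into t ≡ 8 (mod 29) gives 49s ≡ 28 (mod 29), and since 20⁻¹ ≡ 16 (mod 29), s ≡ 13. Hence t ≡ 38 + 49·13 = 675 (mod 1421).
From t ≡ 675 (mod 1421) write t = 675 + 1421s. Substituting into t ≡ 6 (mod 19) gives 1421s ≡ 15 (mod 19), and since 15⁻¹ ≡ 14 (mod 19), s ≡ 1. Hence t ≡ 675 + 1421·1 = 2096 (mod 26999).

2096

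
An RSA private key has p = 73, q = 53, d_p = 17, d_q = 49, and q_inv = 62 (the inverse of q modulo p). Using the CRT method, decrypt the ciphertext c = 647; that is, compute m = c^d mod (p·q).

3348

m₁ = c^(d_p) mod p: c ≡ 63 (mod 73), and 63^17 mod 73 = 63.
m₂ = c^(d_q) mod q: c ≡ 11 (mod 53), and 11^49 mod 53 = 9.
h = q_inv·(m₁ − m₂) mod p = 62·(63 − 9) mod 73 = 63.
m = m₂ + h·q = 9 + 63·53 = 3348.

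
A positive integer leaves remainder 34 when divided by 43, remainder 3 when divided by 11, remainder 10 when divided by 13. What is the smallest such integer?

The moduli are pairwise coprime; N = 43·11·13 = 6149.
N/43 = 143; 143 ≡ 14 (mod 43); 14·40 ≡ 1, so inverse 40.
N/11 = 559; 559 ≡ 9 (mod 11); 9·5 ≡ 1, so inverse 5.
N/13 = 473; 473 ≡ 5 (mod 13); 5·8 ≡ 1, so inverse 8.
a ≡ 34·143·40 + 3·559·5 + 10·473·8 = 240705.
240705 mod 6149 = 894.

894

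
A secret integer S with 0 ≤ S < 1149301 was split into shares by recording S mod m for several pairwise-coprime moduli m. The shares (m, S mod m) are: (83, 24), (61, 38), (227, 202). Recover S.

808776

From S ≡ 24 (mod 83) write S = 24 + 83t. Substituting into S ≡ 38 (mod 61) gives 83t ≡ 14 (mod 61), and since 22⁻¹ ≡ 25 (mod 61), t ≡ 45. Hence S ≡ 24 + 83·45 = 3759 (mod 5063).
From S ≡ 3759 (mod 5063) write S = 3759 + 5063t. Substituting into S ≡ 202 (mod 227) gives 5063t ≡ 75 (mod 227), and since 69⁻¹ ≡ 102 (mod 227), t ≡ 159. Hence S ≡ 3759 + 5063·159 = 808776 (mod 1149301).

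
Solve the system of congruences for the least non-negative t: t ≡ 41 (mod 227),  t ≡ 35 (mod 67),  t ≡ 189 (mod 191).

1971309

From t ≡ 41 (mod 227) write t = 41 + 227s. Substituting into t ≡ 35 (mod 67) gives 227s ≡ 61 (mod 67), and since 26⁻¹ ≡ 49 (mod 67), s ≡ 41. Hence t ≡ 41 + 227·41 = 9348 (mod 15209).
From t ≡ 9348 (mod 15209) write t = 9348 + 15209s. Substituting into t ≡ 189 (mod 191) gives 15209s ≡ 9 (mod 191), and since 120⁻¹ ≡ 78 (mod 191), s ≡ 129. Hence t ≡ 9348 + 15209·129 = 1971309 (mod 2904919).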